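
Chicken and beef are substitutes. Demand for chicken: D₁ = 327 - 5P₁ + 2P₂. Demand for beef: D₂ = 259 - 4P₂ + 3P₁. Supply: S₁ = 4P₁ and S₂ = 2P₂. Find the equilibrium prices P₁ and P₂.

Market 1: 327 - 5P₁ + 2P₂ = 4P₁ → 9P₁ - 2P₂ = 327.
Market 2: 6P₂ - 3P₁ = 259.
Eliminating P₂: 6×(1) + 2×(2) gives 48P₁ = 2480, so P₁ = 155/3.
Back-substitute into (2): P₂ = (259 + 3×155/3) / 6 = 69.

P₁ = 155/3, P₂ = 69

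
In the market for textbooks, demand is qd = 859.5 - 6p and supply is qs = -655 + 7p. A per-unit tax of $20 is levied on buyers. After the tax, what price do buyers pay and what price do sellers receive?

Pre-tax equilibrium: p* = 116.5, q* = 160.5.
Tax on buyers shifts demand to qd = 859.5 − 6(p + 20) = 739.5 - 6p.
739.5 - 6p = -655 + 7p gives seller price ps = 2789/26; buyers pay pb = 2789/26 + 20 = 3309/26.
New quantity: q = 859.5 − 6(3309/26) = 2493/26.

Buyers pay 3309/26, sellers receive 2789/26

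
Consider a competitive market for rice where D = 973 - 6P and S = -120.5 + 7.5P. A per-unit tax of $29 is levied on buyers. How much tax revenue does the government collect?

Pre-tax equilibrium: P* = 81, Q* = 487.
Tax on buyers shifts demand to D = 973 − 6(P + 29) = 799 - 6P.
799 - 6P = -120.5 + 7.5P gives seller price Ps = 613/9; buyers pay Pb = 613/9 + 29 = 874/9.
New quantity: Q = 973 − 6(874/9) = 1171/3.
Revenue = 29 × 1171/3 = 33959/3.

Tax revenue = 33959/3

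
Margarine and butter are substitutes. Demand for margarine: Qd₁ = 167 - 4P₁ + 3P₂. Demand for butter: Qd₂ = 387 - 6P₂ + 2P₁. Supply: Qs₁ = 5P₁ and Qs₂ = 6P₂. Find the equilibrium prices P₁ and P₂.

Market 1: 167 - 4P₁ + 3P₂ = 5P₁ → 9P₁ - 3P₂ = 167.
Market 2: 12P₂ - 2P₁ = 387.
Eliminating P₂: 12×(1) + 3×(2) gives 102P₁ = 3165, so P₁ = 1055/34.
Back-substitute into (2): P₂ = (387 + 2×1055/34) / 12 = 3817/102.

P₁ = 1055/34, P₂ = 3817/102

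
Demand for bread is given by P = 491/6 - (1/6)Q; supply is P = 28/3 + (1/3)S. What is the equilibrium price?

Set the two price expressions equal: 491/6 - (1/6)Q = 28/3 + (1/3)Q.
72.5 = 0.5Q, so Q* = 145.
P* = 491/6 − (1/6)(145) = 173/3.

P* = 173/3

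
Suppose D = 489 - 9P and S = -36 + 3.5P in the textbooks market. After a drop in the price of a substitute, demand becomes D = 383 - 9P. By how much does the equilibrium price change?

ΔP = -8.48

Original equilibrium: P* = 42, Q* = 111.
New equilibrium: 383 - 9P = -36 + 3.5P, so 419 = 12.5P and P' = 33.52; Q' = 383 − 9(33.52) = 81.32.
Change in price: 33.52 − 42 = -8.48.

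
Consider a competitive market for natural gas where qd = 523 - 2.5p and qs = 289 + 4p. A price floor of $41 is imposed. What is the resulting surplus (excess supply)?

Surplus = 32.5

Equilibrium price would be p* = 36, so the floor at 41 binds.
At p = 41: qd = 420.5, qs = 453.
Surplus = 453 − 420.5 = 32.5.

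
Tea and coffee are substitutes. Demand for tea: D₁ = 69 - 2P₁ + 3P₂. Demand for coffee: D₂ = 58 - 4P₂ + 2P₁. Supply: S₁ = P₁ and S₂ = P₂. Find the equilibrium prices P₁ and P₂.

Market 1: 69 - 2P₁ + 3P₂ = P₁ → 3P₁ - 3P₂ = 69.
Market 2: 5P₂ - 2P₁ = 58.
Eliminating P₂: 5×(1) + 3×(2) gives 9P₁ = 519, so P₁ = 173/3.
Back-substitute into (2): P₂ = (58 + 2×173/3) / 5 = 104/3.

P₁ = 173/3, P₂ = 104/3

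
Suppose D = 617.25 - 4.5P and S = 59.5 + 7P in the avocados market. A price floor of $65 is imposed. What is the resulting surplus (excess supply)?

Surplus = 189.75

Equilibrium price would be P* = 48.5, so the floor at 65 binds.
At P = 65: D = 324.75, S = 514.5.
Surplus = 514.5 − 324.75 = 189.75.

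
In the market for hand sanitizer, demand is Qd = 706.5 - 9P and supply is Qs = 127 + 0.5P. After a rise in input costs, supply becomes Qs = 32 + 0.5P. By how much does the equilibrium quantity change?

Original equilibrium: P* = 61, Q* = 157.5.
New equilibrium: 706.5 - 9P = 32 + 0.5P, so 674.5 = 9.5P and P' = 71; Q' = 706.5 − 9(71) = 67.5.
Change in quantity: 67.5 − 157.5 = -90.

ΔQ = -90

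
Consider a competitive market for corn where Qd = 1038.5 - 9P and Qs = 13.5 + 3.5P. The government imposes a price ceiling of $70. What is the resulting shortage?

Shortage = 150

Equilibrium price would be P* = 82, so the ceiling at 70 binds.
At P = 70: Qd = 1038.5 − 9(70) = 408.5, Qs = 13.5 + 3.5(70) = 258.5.
Shortage = 408.5 − 258.5 = 150.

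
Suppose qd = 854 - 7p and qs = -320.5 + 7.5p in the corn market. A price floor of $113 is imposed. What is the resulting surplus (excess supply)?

Equilibrium price would be p* = 81, so the floor at 113 binds.
At p = 113: qd = 63, qs = 527.
Surplus = 527 − 63 = 464.

Surplus = 464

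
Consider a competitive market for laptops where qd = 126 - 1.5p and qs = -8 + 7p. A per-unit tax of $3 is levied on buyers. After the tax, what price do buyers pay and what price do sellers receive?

Pre-tax equilibrium: p* = 268/17, q* = 1740/17.
Tax on buyers shifts demand to qd = 126 − 1.5(p + 3) = 121.5 - 1.5p.
121.5 - 1.5p = -8 + 7p gives seller price ps = 259/17; buyers pay pb = 259/17 + 3 = 310/17.
New quantity: q = 126 − 1.5(310/17) = 1677/17.

Buyers pay 310/17, sellers receive 259/17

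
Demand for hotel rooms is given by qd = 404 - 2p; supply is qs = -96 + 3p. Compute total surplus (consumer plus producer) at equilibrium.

Total surplus = 17340

Equilibrium: 404 - 2p = -96 + 3p gives p* = 100, q* = 204.
Demand choke price: p = 202; supply starts at p = 32.
CS = ½(202 − 100)(204) = 10404; PS = ½(100 − 32)(204) = 6936.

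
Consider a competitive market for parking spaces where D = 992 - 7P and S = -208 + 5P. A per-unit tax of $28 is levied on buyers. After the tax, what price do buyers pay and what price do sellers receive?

Pre-tax equilibrium: P* = 100, Q* = 292.
Tax on buyers shifts demand to D = 992 − 7(P + 28) = 796 - 7P.
796 - 7P = -208 + 5P gives seller price Ps = 251/3; buyers pay Pb = 251/3 + 28 = 335/3.
New quantity: Q = 992 − 7(335/3) = 631/3.

Buyers pay 335/3, sellers receive 251/3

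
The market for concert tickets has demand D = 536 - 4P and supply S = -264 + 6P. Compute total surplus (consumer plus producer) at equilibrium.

Equilibrium: 536 - 4P = -264 + 6P gives P* = 80, Q* = 216.
Demand choke price: P = 134; supply starts at P = 44.
CS = ½(134 − 80)(216) = 5832; PS = ½(80 − 44)(216) = 3888.

Total surplus = 9720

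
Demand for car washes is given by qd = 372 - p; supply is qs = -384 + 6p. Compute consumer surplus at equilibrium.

Equilibrium: 372 - p = -384 + 6p gives p* = 108, q* = 264.
Demand choke price (qd = 0): p = 372.
CS = ½(372 − 108)(264) = 34848.

Consumer surplus = 34848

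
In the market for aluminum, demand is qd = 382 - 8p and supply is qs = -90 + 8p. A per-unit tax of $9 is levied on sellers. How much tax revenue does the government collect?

Pre-tax equilibrium: p* = 29.5, q* = 146.
Tax on sellers shifts supply to qs = -90 + 8(p − 9) = -162 + 8p.
382 - 8p = -162 + 8p gives buyer price pb = 34; sellers receive ps = 34 − 9 = 25.
New quantity: q = 382 − 8(34) = 110.
Revenue = 9 × 110 = 990.

Tax revenue = 990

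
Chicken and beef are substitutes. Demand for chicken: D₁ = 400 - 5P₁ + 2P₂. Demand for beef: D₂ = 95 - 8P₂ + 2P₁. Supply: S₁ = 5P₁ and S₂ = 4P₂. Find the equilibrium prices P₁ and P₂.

P₁ = 2495/58, P₂ = 875/58

Market 1: 400 - 5P₁ + 2P₂ = 5P₁ → 10P₁ - 2P₂ = 400.
Market 2: 12P₂ - 2P₁ = 95.
Eliminating P₂: 12×(1) + 2×(2) gives 116P₁ = 4990, so P₁ = 2495/58.
Back-substitute into (2): P₂ = (95 + 2×2495/58) / 12 = 875/58.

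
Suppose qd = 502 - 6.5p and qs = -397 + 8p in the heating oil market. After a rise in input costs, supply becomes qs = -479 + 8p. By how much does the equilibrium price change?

Original equilibrium: p* = 62, q* = 99.
New equilibrium: 502 - 6.5p = -479 + 8p, so 981 = 14.5p and p' = 1962/29; q' = 502 − 6.5(1962/29) = 1805/29.
Change in price: 1962/29 − 62 = 164/29.

Δp = 164/29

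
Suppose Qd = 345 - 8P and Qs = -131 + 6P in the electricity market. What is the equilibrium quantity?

Q* = 73

Set Qd = Qs: 345 - 8P = -131 + 6P.
476 = 14P, so P* = 34.
Q* = 345 − 8(34) = 73.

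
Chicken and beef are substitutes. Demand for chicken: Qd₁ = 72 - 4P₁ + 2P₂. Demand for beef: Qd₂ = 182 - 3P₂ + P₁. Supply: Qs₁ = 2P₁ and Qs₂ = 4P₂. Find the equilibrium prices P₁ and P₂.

Market 1: 72 - 4P₁ + 2P₂ = 2P₁ → 6P₁ - 2P₂ = 72.
Market 2: 7P₂ - P₁ = 182.
Eliminating P₂: 7×(1) + 2×(2) gives 40P₁ = 868, so P₁ = 21.7.
Back-substitute into (2): P₂ = (182 + 1×21.7) / 7 = 29.1.

P₁ = 21.7, P₂ = 29.1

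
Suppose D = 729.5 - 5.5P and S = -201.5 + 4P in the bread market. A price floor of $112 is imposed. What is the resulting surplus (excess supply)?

Equilibrium price would be P* = 98, so the floor at 112 binds.
At P = 112: D = 113.5, S = 246.5.
Surplus = 246.5 − 113.5 = 133.

Surplus = 133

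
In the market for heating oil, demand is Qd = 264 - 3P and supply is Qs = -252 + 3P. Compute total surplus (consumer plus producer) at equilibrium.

Total surplus = 12

Equilibrium: 264 - 3P = -252 + 3P gives P* = 86, Q* = 6.
Demand choke price: P = 88; supply starts at P = 84.
CS = ½(88 − 86)(6) = 6; PS = ½(86 − 84)(6) = 6.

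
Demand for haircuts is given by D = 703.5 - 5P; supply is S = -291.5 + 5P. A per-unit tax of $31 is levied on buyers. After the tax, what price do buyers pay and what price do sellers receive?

Pre-tax equilibrium: P* = 99.5, Q* = 206.
Tax on buyers shifts demand to D = 703.5 − 5(P + 31) = 548.5 - 5P.
548.5 - 5P = -291.5 + 5P gives seller price Ps = 84; buyers pay Pb = 84 + 31 = 115.
New quantity: Q = 703.5 − 5(115) = 128.5.

Buyers pay $115, sellers receive $84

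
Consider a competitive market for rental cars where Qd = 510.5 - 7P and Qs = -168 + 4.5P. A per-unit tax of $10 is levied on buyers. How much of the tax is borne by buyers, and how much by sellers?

Pre-tax equilibrium: P* = 59, Q* = 97.5.
Tax on buyers shifts demand to Qd = 510.5 − 7(P + 10) = 440.5 - 7P.
440.5 - 7P = -168 + 4.5P gives seller price Ps = 1217/23; buyers pay Pb = 1217/23 + 10 = 1447/23.
New quantity: Q = 510.5 − 7(1447/23) = 3225/46.
Buyer burden = 1447/23 − 59 = 90/23; seller burden = 59 − 1217/23 = 140/23.

Buyers bear 90/23, sellers bear 140/23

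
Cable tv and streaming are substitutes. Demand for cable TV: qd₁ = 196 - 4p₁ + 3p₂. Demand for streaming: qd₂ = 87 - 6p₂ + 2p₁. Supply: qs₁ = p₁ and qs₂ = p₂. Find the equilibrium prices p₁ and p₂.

Market 1: 196 - 4p₁ + 3p₂ = p₁ → 5p₁ - 3p₂ = 196.
Market 2: 7p₂ - 2p₁ = 87.
Eliminating p₂: 7×(1) + 3×(2) gives 29p₁ = 1633, so p₁ = 1633/29.
Back-substitute into (2): p₂ = (87 + 2×1633/29) / 7 = 827/29.

p₁ = 1633/29, p₂ = 827/29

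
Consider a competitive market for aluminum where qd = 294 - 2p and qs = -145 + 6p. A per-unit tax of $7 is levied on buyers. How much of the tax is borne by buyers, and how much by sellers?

Pre-tax equilibrium: p* = 54.875, q* = 184.25.
Tax on buyers shifts demand to qd = 294 − 2(p + 7) = 280 - 2p.
280 - 2p = -145 + 6p gives seller price ps = 53.125; buyers pay pb = 53.125 + 7 = 60.125.
New quantity: q = 294 − 2(60.125) = 173.75.
Buyer burden = 60.125 − 54.875 = 5.25; seller burden = 54.875 − 53.125 = 1.75.

Buyers bear $5.25, sellers bear $1.75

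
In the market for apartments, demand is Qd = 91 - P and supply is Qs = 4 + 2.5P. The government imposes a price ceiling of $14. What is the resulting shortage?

Shortage = 38

Equilibrium price would be P* = 174/7, so the ceiling at 14 binds.
At P = 14: Qd = 91 − 1(14) = 77, Qs = 4 + 2.5(14) = 39.
Shortage = 77 − 39 = 38.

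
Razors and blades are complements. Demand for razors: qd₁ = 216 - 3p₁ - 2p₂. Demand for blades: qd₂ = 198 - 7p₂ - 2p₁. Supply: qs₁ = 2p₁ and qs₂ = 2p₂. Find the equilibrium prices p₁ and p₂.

p₁ = 1548/41, p₂ = 558/41

Market 1: 216 - 3p₁ - 2p₂ = 2p₁ → 5p₁ + 2p₂ = 216.
Market 2: 9p₂ + 2p₁ = 198.
Eliminating p₂: 9×(1) − 2×(2) gives 41p₁ = 1548, so p₁ = 1548/41.
Back-substitute into (2): p₂ = (198 − 2×1548/41) / 9 = 558/41.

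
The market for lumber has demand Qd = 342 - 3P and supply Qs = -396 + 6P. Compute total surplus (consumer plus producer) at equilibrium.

Total surplus = 2304

Equilibrium: 342 - 3P = -396 + 6P gives P* = 82, Q* = 96.
Demand choke price: P = 114; supply starts at P = 66.
CS = ½(114 − 82)(96) = 1536; PS = ½(82 − 66)(96) = 768.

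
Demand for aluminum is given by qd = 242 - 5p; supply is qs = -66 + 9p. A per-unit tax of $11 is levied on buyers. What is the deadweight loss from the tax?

Deadweight loss = 5445/28

Pre-tax equilibrium: p* = 22, q* = 132.
Tax on buyers shifts demand to qd = 242 − 5(p + 11) = 187 - 5p.
187 - 5p = -66 + 9p gives seller price ps = 253/14; buyers pay pb = 253/14 + 11 = 407/14.
New quantity: q = 242 − 5(407/14) = 1353/14.
DWL = ½ × 11 × (132 − 1353/14) = 5445/28.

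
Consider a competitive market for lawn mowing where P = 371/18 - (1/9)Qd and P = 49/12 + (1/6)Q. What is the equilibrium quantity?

Q* = 59.5

Set the two price expressions equal: 371/18 - (1/9)Q = 49/12 + (1/6)Q.
595/36 = (5/18)Q, so Q* = 59.5.
P* = 371/18 − (1/9)(59.5) = 14.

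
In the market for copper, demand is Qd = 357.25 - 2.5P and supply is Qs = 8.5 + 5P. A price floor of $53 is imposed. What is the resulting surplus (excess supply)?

Surplus = 48.75

Equilibrium price would be P* = 46.5, so the floor at 53 binds.
At P = 53: Qd = 224.75, Qs = 273.5.
Surplus = 273.5 − 224.75 = 48.75.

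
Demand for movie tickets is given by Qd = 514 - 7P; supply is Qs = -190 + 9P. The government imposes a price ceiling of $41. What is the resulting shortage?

Equilibrium price would be P* = 44, so the ceiling at 41 binds.
At P = 41: Qd = 514 − 7(41) = 227, Qs = -190 + 9(41) = 179.
Shortage = 227 − 179 = 48.

Shortage = 48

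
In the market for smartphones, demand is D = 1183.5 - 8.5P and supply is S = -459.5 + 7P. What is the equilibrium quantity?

Set D = S: 1183.5 - 8.5P = -459.5 + 7P.
1643 = 15.5P, so P* = 106.
Q* = 1183.5 − 8.5(106) = 282.5.

Q* = 282.5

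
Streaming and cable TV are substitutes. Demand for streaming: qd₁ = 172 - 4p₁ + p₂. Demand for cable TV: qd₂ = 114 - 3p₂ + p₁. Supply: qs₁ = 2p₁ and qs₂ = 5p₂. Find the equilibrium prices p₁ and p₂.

Market 1: 172 - 4p₁ + p₂ = 2p₁ → 6p₁ - p₂ = 172.
Market 2: 8p₂ - p₁ = 114.
Eliminating p₂: 8×(1) + 1×(2) gives 47p₁ = 1490, so p₁ = 1490/47.
Back-substitute into (2): p₂ = (114 + 1×1490/47) / 8 = 856/47.

p₁ = 1490/47, p₂ = 856/47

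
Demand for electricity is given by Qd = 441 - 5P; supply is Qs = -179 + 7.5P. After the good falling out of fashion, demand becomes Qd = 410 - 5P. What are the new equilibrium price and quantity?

P' = 47.12, Q' = 174.4

Original equilibrium: P* = 49.6, Q* = 193.
New equilibrium: 410 - 5P = -179 + 7.5P, so 589 = 12.5P and P' = 47.12; Q' = 410 − 5(47.12) = 174.4.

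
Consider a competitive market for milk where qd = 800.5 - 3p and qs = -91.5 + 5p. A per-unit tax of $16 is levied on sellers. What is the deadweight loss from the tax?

Pre-tax equilibrium: p* = 111.5, q* = 466.
Tax on sellers shifts supply to qs = -91.5 + 5(p − 16) = -171.5 + 5p.
800.5 - 3p = -171.5 + 5p gives buyer price pb = 121.5; sellers receive ps = 121.5 − 16 = 105.5.
New quantity: q = 800.5 − 3(121.5) = 436.
DWL = ½ × 16 × (466 − 436) = 240.

Deadweight loss = 240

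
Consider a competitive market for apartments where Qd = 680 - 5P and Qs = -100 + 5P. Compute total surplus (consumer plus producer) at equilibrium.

Total surplus = 16820

Equilibrium: 680 - 5P = -100 + 5P gives P* = 78, Q* = 290.
Demand choke price: P = 136; supply starts at P = 20.
CS = ½(136 − 78)(290) = 8410; PS = ½(78 − 20)(290) = 8410.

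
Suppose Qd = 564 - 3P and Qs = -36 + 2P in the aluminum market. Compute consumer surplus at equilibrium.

Equilibrium: 564 - 3P = -36 + 2P gives P* = 120, Q* = 204.
Demand choke price (Qd = 0): P = 188.
CS = ½(188 − 120)(204) = 6936.

Consumer surplus = 6936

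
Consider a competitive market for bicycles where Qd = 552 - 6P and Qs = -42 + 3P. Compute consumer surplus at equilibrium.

Equilibrium: 552 - 6P = -42 + 3P gives P* = 66, Q* = 156.
Demand choke price (Qd = 0): P = 92.
CS = ½(92 − 66)(156) = 2028.

Consumer surplus = 2028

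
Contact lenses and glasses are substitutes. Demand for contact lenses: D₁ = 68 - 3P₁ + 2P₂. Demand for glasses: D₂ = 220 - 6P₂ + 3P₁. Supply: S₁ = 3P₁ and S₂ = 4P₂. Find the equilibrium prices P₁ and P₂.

Market 1: 68 - 3P₁ + 2P₂ = 3P₁ → 6P₁ - 2P₂ = 68.
Market 2: 10P₂ - 3P₁ = 220.
Eliminating P₂: 10×(1) + 2×(2) gives 54P₁ = 1120, so P₁ = 560/27.
Back-substitute into (2): P₂ = (220 + 3×560/27) / 10 = 254/9.

P₁ = 560/27, P₂ = 254/9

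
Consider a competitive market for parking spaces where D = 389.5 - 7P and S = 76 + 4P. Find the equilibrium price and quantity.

Set D = S: 389.5 - 7P = 76 + 4P.
313.5 = 11P, so P* = 28.5.
Q* = 389.5 − 7(28.5) = 190.

P* = 28.5, Q* = 190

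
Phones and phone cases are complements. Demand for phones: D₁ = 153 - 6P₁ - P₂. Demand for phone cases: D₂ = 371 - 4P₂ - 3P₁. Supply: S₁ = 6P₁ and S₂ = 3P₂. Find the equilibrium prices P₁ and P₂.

Market 1: 153 - 6P₁ - P₂ = 6P₁ → 12P₁ + P₂ = 153.
Market 2: 7P₂ + 3P₁ = 371.
Eliminating P₂: 7×(1) − 1×(2) gives 81P₁ = 700, so P₁ = 700/81.
Back-substitute into (2): P₂ = (371 − 3×700/81) / 7 = 1331/27.

P₁ = 700/81, P₂ = 1331/27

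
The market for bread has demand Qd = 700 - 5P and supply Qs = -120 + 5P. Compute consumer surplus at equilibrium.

Consumer surplus = 8410

Equilibrium: 700 - 5P = -120 + 5P gives P* = 82, Q* = 290.
Demand choke price (Qd = 0): P = 140.
CS = ½(140 − 82)(290) = 8410.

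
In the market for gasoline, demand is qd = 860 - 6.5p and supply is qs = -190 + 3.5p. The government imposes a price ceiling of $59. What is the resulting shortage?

Shortage = 460

Equilibrium price would be p* = 105, so the ceiling at 59 binds.
At p = 59: qd = 860 − 6.5(59) = 476.5, qs = -190 + 3.5(59) = 16.5.
Shortage = 476.5 − 16.5 = 460.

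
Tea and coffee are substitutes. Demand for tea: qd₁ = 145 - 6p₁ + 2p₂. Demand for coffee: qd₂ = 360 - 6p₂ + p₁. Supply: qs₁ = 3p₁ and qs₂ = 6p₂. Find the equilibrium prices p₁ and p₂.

p₁ = 1230/53, p₂ = 3385/106

Market 1: 145 - 6p₁ + 2p₂ = 3p₁ → 9p₁ - 2p₂ = 145.
Market 2: 12p₂ - p₁ = 360.
Eliminating p₂: 12×(1) + 2×(2) gives 106p₁ = 2460, so p₁ = 1230/53.
Back-substitute into (2): p₂ = (360 + 1×1230/53) / 12 = 3385/106.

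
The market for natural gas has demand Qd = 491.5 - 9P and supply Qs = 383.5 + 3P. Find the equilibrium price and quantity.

P* = 9, Q* = 410.5

Set Qd = Qs: 491.5 - 9P = 383.5 + 3P.
108 = 12P, so P* = 9.
Q* = 491.5 − 9(9) = 410.5.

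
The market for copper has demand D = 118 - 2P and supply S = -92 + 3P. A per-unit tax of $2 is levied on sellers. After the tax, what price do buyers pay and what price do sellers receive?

Pre-tax equilibrium: P* = 42, Q* = 34.
Tax on sellers shifts supply to S = -92 + 3(P − 2) = -98 + 3P.
118 - 2P = -98 + 3P gives buyer price Pb = 43.2; sellers receive Ps = 43.2 − 2 = 41.2.
New quantity: Q = 118 − 2(43.2) = 31.6.

Buyers pay $43.2, sellers receive $41.2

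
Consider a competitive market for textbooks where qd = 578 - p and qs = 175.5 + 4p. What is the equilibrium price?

Set qd = qs: 578 - p = 175.5 + 4p.
402.5 = 5p, so p* = 80.5.
q* = 578 − 1(80.5) = 497.5.

p* = 80.5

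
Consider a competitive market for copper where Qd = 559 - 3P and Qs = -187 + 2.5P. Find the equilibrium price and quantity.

P* = 1492/11, Q* = 1673/11

Set Qd = Qs: 559 - 3P = -187 + 2.5P.
746 = 5.5P, so P* = 1492/11.
Q* = 559 − 3(1492/11) = 1673/11.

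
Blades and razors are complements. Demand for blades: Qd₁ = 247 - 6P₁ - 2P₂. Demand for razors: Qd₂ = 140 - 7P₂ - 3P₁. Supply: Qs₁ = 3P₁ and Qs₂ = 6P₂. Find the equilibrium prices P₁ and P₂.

P₁ = 977/37, P₂ = 173/37

Market 1: 247 - 6P₁ - 2P₂ = 3P₁ → 9P₁ + 2P₂ = 247.
Market 2: 13P₂ + 3P₁ = 140.
Eliminating P₂: 13×(1) − 2×(2) gives 111P₁ = 2931, so P₁ = 977/37.
Back-substitute into (2): P₂ = (140 − 3×977/37) / 13 = 173/37.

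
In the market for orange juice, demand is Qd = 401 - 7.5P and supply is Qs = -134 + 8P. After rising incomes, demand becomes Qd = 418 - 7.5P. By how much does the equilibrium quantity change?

Original equilibrium: P* = 1070/31, Q* = 4406/31.
New equilibrium: 418 - 7.5P = -134 + 8P, so 552 = 15.5P and P' = 1104/31; Q' = 418 − 7.5(1104/31) = 4678/31.
Change in quantity: 4678/31 − 4406/31 = 272/31.

ΔQ = 272/31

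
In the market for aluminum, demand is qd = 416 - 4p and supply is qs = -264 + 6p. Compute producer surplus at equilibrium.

Equilibrium: 416 - 4p = -264 + 6p gives p* = 68, q* = 144.
Supply starts at p = 44 (where qs = 0).
PS = ½(68 − 44)(144) = 1728.

Producer surplus = 1728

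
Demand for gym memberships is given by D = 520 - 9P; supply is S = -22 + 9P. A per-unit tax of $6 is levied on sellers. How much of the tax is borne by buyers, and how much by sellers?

Buyers bear $3, sellers bear $3

Pre-tax equilibrium: P* = 271/9, Q* = 249.
Tax on sellers shifts supply to S = -22 + 9(P − 6) = -76 + 9P.
520 - 9P = -76 + 9P gives buyer price Pb = 298/9; sellers receive Ps = 298/9 − 6 = 244/9.
New quantity: Q = 520 − 9(298/9) = 222.
Buyer burden = 298/9 − 271/9 = 3; seller burden = 271/9 − 244/9 = 3.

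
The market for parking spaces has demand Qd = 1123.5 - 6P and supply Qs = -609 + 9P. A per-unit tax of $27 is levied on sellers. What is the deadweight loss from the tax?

Deadweight loss = 1312.2

Pre-tax equilibrium: P* = 115.5, Q* = 430.5.
Tax on sellers shifts supply to Qs = -609 + 9(P − 27) = -852 + 9P.
1123.5 - 6P = -852 + 9P gives buyer price Pb = 131.7; sellers receive Ps = 131.7 − 27 = 104.7.
New quantity: Q = 1123.5 − 6(131.7) = 333.3.
DWL = ½ × 27 × (430.5 − 333.3) = 1312.2.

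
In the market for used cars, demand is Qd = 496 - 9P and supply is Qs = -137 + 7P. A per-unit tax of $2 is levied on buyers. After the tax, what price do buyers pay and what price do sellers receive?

Buyers pay $40.4375, sellers receive $38.4375

Pre-tax equilibrium: P* = 39.5625, Q* = 139.9375.
Tax on buyers shifts demand to Qd = 496 − 9(P + 2) = 478 - 9P.
478 - 9P = -137 + 7P gives seller price Ps = 38.4375; buyers pay Pb = 38.4375 + 2 = 40.4375.
New quantity: Q = 496 − 9(40.4375) = 132.0625.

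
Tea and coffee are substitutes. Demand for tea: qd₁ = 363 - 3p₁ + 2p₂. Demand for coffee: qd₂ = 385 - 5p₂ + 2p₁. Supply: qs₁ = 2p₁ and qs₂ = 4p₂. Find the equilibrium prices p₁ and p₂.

Market 1: 363 - 3p₁ + 2p₂ = 2p₁ → 5p₁ - 2p₂ = 363.
Market 2: 9p₂ - 2p₁ = 385.
Eliminating p₂: 9×(1) + 2×(2) gives 41p₁ = 4037, so p₁ = 4037/41.
Back-substitute into (2): p₂ = (385 + 2×4037/41) / 9 = 2651/41.

p₁ = 4037/41, p₂ = 2651/41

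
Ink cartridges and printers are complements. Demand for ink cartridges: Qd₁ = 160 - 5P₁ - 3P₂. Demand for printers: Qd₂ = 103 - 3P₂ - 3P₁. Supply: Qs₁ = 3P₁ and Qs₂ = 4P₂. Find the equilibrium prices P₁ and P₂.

P₁ = 811/47, P₂ = 344/47

Market 1: 160 - 5P₁ - 3P₂ = 3P₁ → 8P₁ + 3P₂ = 160.
Market 2: 7P₂ + 3P₁ = 103.
Eliminating P₂: 7×(1) − 3×(2) gives 47P₁ = 811, so P₁ = 811/47.
Back-substitute into (2): P₂ = (103 − 3×811/47) / 7 = 344/47.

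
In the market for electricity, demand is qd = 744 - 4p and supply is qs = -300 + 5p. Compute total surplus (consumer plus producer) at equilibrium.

Equilibrium: 744 - 4p = -300 + 5p gives p* = 116, q* = 280.
Demand choke price: p = 186; supply starts at p = 60.
CS = ½(186 − 116)(280) = 9800; PS = ½(116 − 60)(280) = 7840.

Total surplus = 17640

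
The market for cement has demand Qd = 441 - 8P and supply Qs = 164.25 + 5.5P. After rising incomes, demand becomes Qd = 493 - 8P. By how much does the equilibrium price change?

ΔP = 104/27

Original equilibrium: P* = 20.5, Q* = 277.
New equilibrium: 493 - 8P = 164.25 + 5.5P, so 328.75 = 13.5P and P' = 1315/54; Q' = 493 − 8(1315/54) = 8051/27.
Change in price: 1315/54 − 20.5 = 104/27.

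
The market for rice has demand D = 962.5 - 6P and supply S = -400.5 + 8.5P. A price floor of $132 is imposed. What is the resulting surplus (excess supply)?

Equilibrium price would be P* = 94, so the floor at 132 binds.
At P = 132: D = 170.5, S = 721.5.
Surplus = 721.5 − 170.5 = 551.

Surplus = 551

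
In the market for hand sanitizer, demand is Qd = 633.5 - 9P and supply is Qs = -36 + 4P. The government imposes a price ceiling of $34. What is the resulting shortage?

Equilibrium price would be P* = 51.5, so the ceiling at 34 binds.
At P = 34: Qd = 633.5 − 9(34) = 327.5, Qs = -36 + 4(34) = 100.
Shortage = 327.5 − 100 = 227.5.

Shortage = 227.5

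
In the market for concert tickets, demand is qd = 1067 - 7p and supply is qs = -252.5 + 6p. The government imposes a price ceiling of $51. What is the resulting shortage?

Shortage = 656.5

Equilibrium price would be p* = 101.5, so the ceiling at 51 binds.
At p = 51: qd = 1067 − 7(51) = 710, qs = -252.5 + 6(51) = 53.5.
Shortage = 710 − 53.5 = 656.5.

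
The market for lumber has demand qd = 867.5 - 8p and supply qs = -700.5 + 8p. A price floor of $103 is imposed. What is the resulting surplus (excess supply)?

Equilibrium price would be p* = 98, so the floor at 103 binds.
At p = 103: qd = 43.5, qs = 123.5.
Surplus = 123.5 − 43.5 = 80.

Surplus = 80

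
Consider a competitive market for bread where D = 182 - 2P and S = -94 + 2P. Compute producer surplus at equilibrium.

Equilibrium: 182 - 2P = -94 + 2P gives P* = 69, Q* = 44.
Supply starts at P = 47 (where S = 0).
PS = ½(69 − 47)(44) = 484.

Producer surplus = 484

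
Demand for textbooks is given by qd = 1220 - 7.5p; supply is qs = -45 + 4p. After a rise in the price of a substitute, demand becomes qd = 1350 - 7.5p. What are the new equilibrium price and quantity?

Original equilibrium: p* = 110, q* = 395.
New equilibrium: 1350 - 7.5p = -45 + 4p, so 1395 = 11.5p and p' = 2790/23; q' = 1350 − 7.5(2790/23) = 10125/23.

p' = 2790/23, q' = 10125/23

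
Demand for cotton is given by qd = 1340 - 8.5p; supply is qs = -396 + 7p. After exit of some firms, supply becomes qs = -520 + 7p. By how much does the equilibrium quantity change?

Δq = -68

Original equilibrium: p* = 112, q* = 388.
New equilibrium: 1340 - 8.5p = -520 + 7p, so 1860 = 15.5p and p' = 120; q' = 1340 − 8.5(120) = 320.
Change in quantity: 320 − 388 = -68.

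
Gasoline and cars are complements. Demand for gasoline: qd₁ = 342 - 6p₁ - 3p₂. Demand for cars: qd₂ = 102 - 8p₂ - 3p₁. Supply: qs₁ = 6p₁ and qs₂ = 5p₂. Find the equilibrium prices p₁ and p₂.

Market 1: 342 - 6p₁ - 3p₂ = 6p₁ → 12p₁ + 3p₂ = 342.
Market 2: 13p₂ + 3p₁ = 102.
Eliminating p₂: 13×(1) − 3×(2) gives 147p₁ = 4140, so p₁ = 1380/49.
Back-substitute into (2): p₂ = (102 − 3×1380/49) / 13 = 66/49.

p₁ = 1380/49, p₂ = 66/49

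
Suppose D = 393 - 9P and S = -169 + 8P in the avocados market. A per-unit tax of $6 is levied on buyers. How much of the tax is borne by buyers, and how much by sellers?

Pre-tax equilibrium: P* = 562/17, Q* = 1623/17.
Tax on buyers shifts demand to D = 393 − 9(P + 6) = 339 - 9P.
339 - 9P = -169 + 8P gives seller price Ps = 508/17; buyers pay Pb = 508/17 + 6 = 610/17.
New quantity: Q = 393 − 9(610/17) = 1191/17.
Buyer burden = 610/17 − 562/17 = 48/17; seller burden = 562/17 − 508/17 = 54/17.

Buyers bear 48/17, sellers bear 54/17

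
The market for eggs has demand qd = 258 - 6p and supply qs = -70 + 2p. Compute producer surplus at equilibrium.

Equilibrium: 258 - 6p = -70 + 2p gives p* = 41, q* = 12.
Supply starts at p = 35 (where qs = 0).
PS = ½(41 − 35)(12) = 36.

Producer surplus = 36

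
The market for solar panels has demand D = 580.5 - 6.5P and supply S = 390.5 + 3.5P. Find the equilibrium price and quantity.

Set D = S: 580.5 - 6.5P = 390.5 + 3.5P.
190 = 10P, so P* = 19.
Q* = 580.5 − 6.5(19) = 457.

P* = 19, Q* = 457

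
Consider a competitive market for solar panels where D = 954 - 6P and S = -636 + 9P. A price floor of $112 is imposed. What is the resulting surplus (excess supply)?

Surplus = 90

Equilibrium price would be P* = 106, so the floor at 112 binds.
At P = 112: D = 282, S = 372.
Surplus = 372 − 282 = 90.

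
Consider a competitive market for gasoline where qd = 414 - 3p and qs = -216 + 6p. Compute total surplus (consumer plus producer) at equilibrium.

Total surplus = 10404

Equilibrium: 414 - 3p = -216 + 6p gives p* = 70, q* = 204.
Demand choke price: p = 138; supply starts at p = 36.
CS = ½(138 − 70)(204) = 6936; PS = ½(70 − 36)(204) = 3468.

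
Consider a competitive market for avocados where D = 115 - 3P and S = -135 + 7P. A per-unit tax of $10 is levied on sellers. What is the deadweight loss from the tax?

Deadweight loss = 105

Pre-tax equilibrium: P* = 25, Q* = 40.
Tax on sellers shifts supply to S = -135 + 7(P − 10) = -205 + 7P.
115 - 3P = -205 + 7P gives buyer price Pb = 32; sellers receive Ps = 32 − 10 = 22.
New quantity: Q = 115 − 3(32) = 19.
DWL = ½ × 10 × (40 − 19) = 105.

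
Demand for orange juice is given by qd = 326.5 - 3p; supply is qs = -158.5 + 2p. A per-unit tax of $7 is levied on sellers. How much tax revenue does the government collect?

Pre-tax equilibrium: p* = 97, q* = 35.5.
Tax on sellers shifts supply to qs = -158.5 + 2(p − 7) = -172.5 + 2p.
326.5 - 3p = -172.5 + 2p gives buyer price pb = 99.8; sellers receive ps = 99.8 − 7 = 92.8.
New quantity: q = 326.5 − 3(99.8) = 27.1.
Revenue = 7 × 27.1 = 189.7.

Tax revenue = 189.7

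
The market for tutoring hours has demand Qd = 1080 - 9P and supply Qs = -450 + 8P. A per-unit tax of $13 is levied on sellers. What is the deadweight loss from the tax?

Deadweight loss = 6084/17

Pre-tax equilibrium: P* = 90, Q* = 270.
Tax on sellers shifts supply to Qs = -450 + 8(P − 13) = -554 + 8P.
1080 - 9P = -554 + 8P gives buyer price Pb = 1634/17; sellers receive Ps = 1634/17 − 13 = 1413/17.
New quantity: Q = 1080 − 9(1634/17) = 3654/17.
DWL = ½ × 13 × (270 − 3654/17) = 6084/17.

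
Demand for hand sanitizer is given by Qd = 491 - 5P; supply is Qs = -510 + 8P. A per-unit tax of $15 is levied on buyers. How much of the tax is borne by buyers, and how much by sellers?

Pre-tax equilibrium: P* = 77, Q* = 106.
Tax on buyers shifts demand to Qd = 491 − 5(P + 15) = 416 - 5P.
416 - 5P = -510 + 8P gives seller price Ps = 926/13; buyers pay Pb = 926/13 + 15 = 1121/13.
New quantity: Q = 491 − 5(1121/13) = 778/13.
Buyer burden = 1121/13 − 77 = 120/13; seller burden = 77 − 926/13 = 75/13.

Buyers bear 120/13, sellers bear 75/13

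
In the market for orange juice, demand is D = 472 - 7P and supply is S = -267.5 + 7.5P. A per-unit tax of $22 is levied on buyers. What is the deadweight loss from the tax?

Pre-tax equilibrium: P* = 51, Q* = 115.
Tax on buyers shifts demand to D = 472 − 7(P + 22) = 318 - 7P.
318 - 7P = -267.5 + 7.5P gives seller price Ps = 1171/29; buyers pay Pb = 1171/29 + 22 = 1809/29.
New quantity: Q = 472 − 7(1809/29) = 1025/29.
DWL = ½ × 22 × (115 − 1025/29) = 25410/29.

Deadweight loss = 25410/29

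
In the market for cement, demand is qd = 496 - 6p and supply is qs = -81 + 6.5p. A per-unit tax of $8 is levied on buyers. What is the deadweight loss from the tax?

Pre-tax equilibrium: p* = 46.16, q* = 219.04.
Tax on buyers shifts demand to qd = 496 − 6(p + 8) = 448 - 6p.
448 - 6p = -81 + 6.5p gives seller price ps = 42.32; buyers pay pb = 42.32 + 8 = 50.32.
New quantity: q = 496 − 6(50.32) = 194.08.
DWL = ½ × 8 × (219.04 − 194.08) = 99.84.

Deadweight loss = 99.84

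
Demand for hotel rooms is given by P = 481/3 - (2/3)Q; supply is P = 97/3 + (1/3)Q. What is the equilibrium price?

Set the two price expressions equal: 481/3 - (2/3)Q = 97/3 + (1/3)Q.
128 = Q, so Q* = 128.
P* = 481/3 − (2/3)(128) = 75.

P* = 75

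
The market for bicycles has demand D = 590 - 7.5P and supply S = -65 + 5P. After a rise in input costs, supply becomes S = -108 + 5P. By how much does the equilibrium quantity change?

Original equilibrium: P* = 52.4, Q* = 197.
New equilibrium: 590 - 7.5P = -108 + 5P, so 698 = 12.5P and P' = 55.84; Q' = 590 − 7.5(55.84) = 171.2.
Change in quantity: 171.2 − 197 = -25.8.

ΔQ = -25.8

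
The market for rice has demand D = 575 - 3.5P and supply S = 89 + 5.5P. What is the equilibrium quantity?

Q* = 386

Set D = S: 575 - 3.5P = 89 + 5.5P.
486 = 9P, so P* = 54.
Q* = 575 − 3.5(54) = 386.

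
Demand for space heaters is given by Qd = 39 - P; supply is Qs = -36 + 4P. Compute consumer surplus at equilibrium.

Consumer surplus = 288

Equilibrium: 39 - P = -36 + 4P gives P* = 15, Q* = 24.
Demand choke price (Qd = 0): P = 39.
CS = ½(39 − 15)(24) = 288.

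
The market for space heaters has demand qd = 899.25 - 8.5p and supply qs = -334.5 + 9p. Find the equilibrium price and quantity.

p* = 70.5, q* = 300

Set qd = qs: 899.25 - 8.5p = -334.5 + 9p.
1233.75 = 17.5p, so p* = 70.5.
q* = 899.25 − 8.5(70.5) = 300.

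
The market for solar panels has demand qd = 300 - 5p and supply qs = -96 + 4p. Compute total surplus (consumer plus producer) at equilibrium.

Equilibrium: 300 - 5p = -96 + 4p gives p* = 44, q* = 80.
Demand choke price: p = 60; supply starts at p = 24.
CS = ½(60 − 44)(80) = 640; PS = ½(44 − 24)(80) = 800.

Total surplus = 1440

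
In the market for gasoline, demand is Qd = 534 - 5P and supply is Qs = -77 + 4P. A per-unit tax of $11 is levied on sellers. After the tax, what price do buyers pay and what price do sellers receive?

Pre-tax equilibrium: P* = 611/9, Q* = 1751/9.
Tax on sellers shifts supply to Qs = -77 + 4(P − 11) = -121 + 4P.
534 - 5P = -121 + 4P gives buyer price Pb = 655/9; sellers receive Ps = 655/9 − 11 = 556/9.
New quantity: Q = 534 − 5(655/9) = 1531/9.

Buyers pay 655/9, sellers receive 556/9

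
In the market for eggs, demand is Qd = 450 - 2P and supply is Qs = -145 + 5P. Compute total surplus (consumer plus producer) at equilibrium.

Equilibrium: 450 - 2P = -145 + 5P gives P* = 85, Q* = 280.
Demand choke price: P = 225; supply starts at P = 29.
CS = ½(225 − 85)(280) = 19600; PS = ½(85 − 29)(280) = 7840.

Total surplus = 27440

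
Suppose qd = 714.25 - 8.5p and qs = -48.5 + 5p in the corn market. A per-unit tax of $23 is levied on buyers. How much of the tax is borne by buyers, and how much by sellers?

Buyers bear 230/27, sellers bear 391/27

Pre-tax equilibrium: p* = 56.5, q* = 234.
Tax on buyers shifts demand to qd = 714.25 − 8.5(p + 23) = 518.75 - 8.5p.
518.75 - 8.5p = -48.5 + 5p gives seller price ps = 2269/54; buyers pay pb = 2269/54 + 23 = 3511/54.
New quantity: q = 714.25 − 8.5(3511/54) = 4363/27.
Buyer burden = 3511/54 − 56.5 = 230/27; seller burden = 56.5 − 2269/54 = 391/27.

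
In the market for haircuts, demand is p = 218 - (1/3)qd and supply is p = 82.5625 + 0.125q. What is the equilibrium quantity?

q* = 295.5

Set the two price expressions equal: 218 - (1/3)q = 82.5625 + 0.125q.
135.4375 = (11/24)q, so q* = 295.5.
p* = 218 − (1/3)(295.5) = 119.5.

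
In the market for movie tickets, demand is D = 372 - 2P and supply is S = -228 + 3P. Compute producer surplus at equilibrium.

Equilibrium: 372 - 2P = -228 + 3P gives P* = 120, Q* = 132.
Supply starts at P = 76 (where S = 0).
PS = ½(120 − 76)(132) = 2904.

Producer surplus = 2904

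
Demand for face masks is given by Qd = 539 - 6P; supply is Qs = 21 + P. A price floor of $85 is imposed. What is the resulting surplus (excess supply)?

Equilibrium price would be P* = 74, so the floor at 85 binds.
At P = 85: Qd = 29, Qs = 106.
Surplus = 106 − 29 = 77.

Surplus = 77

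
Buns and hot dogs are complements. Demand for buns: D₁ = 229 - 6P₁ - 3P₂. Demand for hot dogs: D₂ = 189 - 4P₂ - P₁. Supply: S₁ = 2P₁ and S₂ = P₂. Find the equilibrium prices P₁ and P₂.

P₁ = 578/37, P₂ = 1283/37

Market 1: 229 - 6P₁ - 3P₂ = 2P₁ → 8P₁ + 3P₂ = 229.
Market 2: 5P₂ + P₁ = 189.
Eliminating P₂: 5×(1) − 3×(2) gives 37P₁ = 578, so P₁ = 578/37.
Back-substitute into (2): P₂ = (189 − 1×578/37) / 5 = 1283/37.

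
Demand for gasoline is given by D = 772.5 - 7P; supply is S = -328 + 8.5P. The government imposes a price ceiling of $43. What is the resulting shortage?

Shortage = 434

Equilibrium price would be P* = 71, so the ceiling at 43 binds.
At P = 43: D = 772.5 − 7(43) = 471.5, S = -328 + 8.5(43) = 37.5.
Shortage = 471.5 − 37.5 = 434.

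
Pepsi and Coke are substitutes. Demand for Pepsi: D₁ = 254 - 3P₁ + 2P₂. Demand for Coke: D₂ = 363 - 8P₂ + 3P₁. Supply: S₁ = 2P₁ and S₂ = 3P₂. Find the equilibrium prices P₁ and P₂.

P₁ = 3520/49, P₂ = 2577/49

Market 1: 254 - 3P₁ + 2P₂ = 2P₁ → 5P₁ - 2P₂ = 254.
Market 2: 11P₂ - 3P₁ = 363.
Eliminating P₂: 11×(1) + 2×(2) gives 49P₁ = 3520, so P₁ = 3520/49.
Back-substitute into (2): P₂ = (363 + 3×3520/49) / 11 = 2577/49.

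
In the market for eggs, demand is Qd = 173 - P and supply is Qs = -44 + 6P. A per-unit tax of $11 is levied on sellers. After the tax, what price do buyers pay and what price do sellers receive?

Pre-tax equilibrium: P* = 31, Q* = 142.
Tax on sellers shifts supply to Qs = -44 + 6(P − 11) = -110 + 6P.
173 - P = -110 + 6P gives buyer price Pb = 283/7; sellers receive Ps = 283/7 − 11 = 206/7.
New quantity: Q = 173 − 1(283/7) = 928/7.

Buyers pay 283/7, sellers receive 206/7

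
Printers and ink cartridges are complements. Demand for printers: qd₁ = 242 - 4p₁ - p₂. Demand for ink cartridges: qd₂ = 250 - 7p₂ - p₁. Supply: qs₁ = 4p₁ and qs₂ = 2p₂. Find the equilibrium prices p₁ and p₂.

p₁ = 1928/71, p₂ = 1758/71

Market 1: 242 - 4p₁ - p₂ = 4p₁ → 8p₁ + p₂ = 242.
Market 2: 9p₂ + p₁ = 250.
Eliminating p₂: 9×(1) − 1×(2) gives 71p₁ = 1928, so p₁ = 1928/71.
Back-substitute into (2): p₂ = (250 − 1×1928/71) / 9 = 1758/71.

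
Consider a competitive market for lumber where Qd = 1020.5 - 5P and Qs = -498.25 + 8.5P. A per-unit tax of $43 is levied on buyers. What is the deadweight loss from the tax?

Pre-tax equilibrium: P* = 112.5, Q* = 458.
Tax on buyers shifts demand to Qd = 1020.5 − 5(P + 43) = 805.5 - 5P.
805.5 - 5P = -498.25 + 8.5P gives seller price Ps = 5215/54; buyers pay Pb = 5215/54 + 43 = 7537/54.
New quantity: Q = 1020.5 − 5(7537/54) = 8711/27.
DWL = ½ × 43 × (458 − 8711/27) = 157165/54.

Deadweight loss = 157165/54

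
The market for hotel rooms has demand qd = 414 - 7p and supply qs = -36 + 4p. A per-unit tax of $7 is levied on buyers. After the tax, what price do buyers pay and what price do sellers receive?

Buyers pay 478/11, sellers receive 401/11

Pre-tax equilibrium: p* = 450/11, q* = 1404/11.
Tax on buyers shifts demand to qd = 414 − 7(p + 7) = 365 - 7p.
365 - 7p = -36 + 4p gives seller price ps = 401/11; buyers pay pb = 401/11 + 7 = 478/11.
New quantity: q = 414 − 7(478/11) = 1208/11.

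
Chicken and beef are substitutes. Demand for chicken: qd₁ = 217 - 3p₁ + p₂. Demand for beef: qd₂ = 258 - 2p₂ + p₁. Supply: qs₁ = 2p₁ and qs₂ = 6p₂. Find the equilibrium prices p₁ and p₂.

Market 1: 217 - 3p₁ + p₂ = 2p₁ → 5p₁ - p₂ = 217.
Market 2: 8p₂ - p₁ = 258.
Eliminating p₂: 8×(1) + 1×(2) gives 39p₁ = 1994, so p₁ = 1994/39.
Back-substitute into (2): p₂ = (258 + 1×1994/39) / 8 = 1507/39.

p₁ = 1994/39, p₂ = 1507/39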